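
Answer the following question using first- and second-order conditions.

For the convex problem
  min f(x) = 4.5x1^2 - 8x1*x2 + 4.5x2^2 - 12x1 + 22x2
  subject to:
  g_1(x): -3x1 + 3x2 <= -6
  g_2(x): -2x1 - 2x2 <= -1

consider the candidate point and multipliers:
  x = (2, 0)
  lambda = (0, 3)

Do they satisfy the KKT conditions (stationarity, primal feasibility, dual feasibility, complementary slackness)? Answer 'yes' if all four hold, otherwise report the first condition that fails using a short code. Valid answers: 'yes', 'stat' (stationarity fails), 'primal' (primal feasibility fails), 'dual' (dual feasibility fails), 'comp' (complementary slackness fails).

Gradient of f: grad f(x) = Q x + c = (6, 6)
Constraint values g_i(x) = a_i^T x - b_i:
  g_1((2, 0)) = 0
  g_2((2, 0)) = -3
Stationarity residual: grad f(x) + sum_i lambda_i a_i = (0, 0)
  -> stationarity OK
Primal feasibility (all g_i <= 0): OK
Dual feasibility (all lambda_i >= 0): OK
Complementary slackness (lambda_i * g_i(x) = 0 for all i): FAILS

Verdict: the first failing condition is complementary_slackness -> comp.

comp


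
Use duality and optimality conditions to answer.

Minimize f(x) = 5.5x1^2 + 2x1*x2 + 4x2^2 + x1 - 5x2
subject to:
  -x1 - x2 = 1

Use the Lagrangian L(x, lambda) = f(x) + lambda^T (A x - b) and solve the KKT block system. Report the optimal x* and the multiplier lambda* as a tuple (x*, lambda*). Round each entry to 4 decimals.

Form the Lagrangian:
  L(x, lambda) = (1/2) x^T Q x + c^T x + lambda^T (A x - b)
Stationarity (grad_x L = 0): Q x + c + A^T lambda = 0.
Primal feasibility: A x = b.

This gives the KKT block system:
  [ Q   A^T ] [ x     ]   [-c ]
  [ A    0  ] [ lambda ] = [ b ]

Solving the linear system:
  x*      = (-0.8, -0.2)
  lambda* = (-8.2)
  f(x*)   = 4.2

x* = (-0.8, -0.2), lambda* = (-8.2)


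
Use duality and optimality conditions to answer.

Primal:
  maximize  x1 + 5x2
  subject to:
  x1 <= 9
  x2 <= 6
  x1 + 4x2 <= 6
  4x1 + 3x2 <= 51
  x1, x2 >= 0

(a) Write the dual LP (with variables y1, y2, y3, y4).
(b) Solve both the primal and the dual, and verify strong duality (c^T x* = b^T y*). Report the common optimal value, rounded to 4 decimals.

The standard primal-dual pair for 'max c^T x s.t. A x <= b, x >= 0' is:
  Dual:  min b^T y  s.t.  A^T y >= c,  y >= 0.

So the dual LP is:
  minimize  9y1 + 6y2 + 6y3 + 51y4
  subject to:
    y1 + y3 + 4y4 >= 1
    y2 + 4y3 + 3y4 >= 5
    y1, y2, y3, y4 >= 0

Solving the primal: x* = (0, 1.5).
  primal value c^T x* = 7.5.
Solving the dual: y* = (0, 0, 1.25, 0).
  dual value b^T y* = 7.5.
Strong duality: c^T x* = b^T y*. Confirmed.

7.5


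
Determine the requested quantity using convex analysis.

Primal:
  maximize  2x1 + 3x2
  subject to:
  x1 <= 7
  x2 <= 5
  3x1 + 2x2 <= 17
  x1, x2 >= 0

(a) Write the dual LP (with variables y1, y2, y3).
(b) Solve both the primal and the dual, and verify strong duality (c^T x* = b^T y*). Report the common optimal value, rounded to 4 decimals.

The standard primal-dual pair for 'max c^T x s.t. A x <= b, x >= 0' is:
  Dual:  min b^T y  s.t.  A^T y >= c,  y >= 0.

So the dual LP is:
  minimize  7y1 + 5y2 + 17y3
  subject to:
    y1 + 3y3 >= 2
    y2 + 2y3 >= 3
    y1, y2, y3 >= 0

Solving the primal: x* = (2.3333, 5).
  primal value c^T x* = 19.6667.
Solving the dual: y* = (0, 1.6667, 0.6667).
  dual value b^T y* = 19.6667.
Strong duality: c^T x* = b^T y*. Confirmed.

19.6667


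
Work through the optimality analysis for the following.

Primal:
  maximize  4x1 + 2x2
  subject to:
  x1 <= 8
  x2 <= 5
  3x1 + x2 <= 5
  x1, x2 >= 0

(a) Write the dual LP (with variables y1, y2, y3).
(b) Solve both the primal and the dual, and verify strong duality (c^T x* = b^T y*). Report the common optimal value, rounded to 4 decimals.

The standard primal-dual pair for 'max c^T x s.t. A x <= b, x >= 0' is:
  Dual:  min b^T y  s.t.  A^T y >= c,  y >= 0.

So the dual LP is:
  minimize  8y1 + 5y2 + 5y3
  subject to:
    y1 + 3y3 >= 4
    y2 + y3 >= 2
    y1, y2, y3 >= 0

Solving the primal: x* = (0, 5).
  primal value c^T x* = 10.
Solving the dual: y* = (0, 0.6667, 1.3333).
  dual value b^T y* = 10.
Strong duality: c^T x* = b^T y*. Confirmed.

10


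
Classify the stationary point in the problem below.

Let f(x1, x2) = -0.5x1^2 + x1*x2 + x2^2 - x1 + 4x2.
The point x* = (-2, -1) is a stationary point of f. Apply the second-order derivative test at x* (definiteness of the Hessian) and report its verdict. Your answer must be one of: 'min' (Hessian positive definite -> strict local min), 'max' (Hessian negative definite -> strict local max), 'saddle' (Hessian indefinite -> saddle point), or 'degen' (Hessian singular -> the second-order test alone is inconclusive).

Compute the Hessian H = grad^2 f:
  H = [[-1, 1], [1, 2]]
Verify stationarity: grad f(x*) = H x* + g = (0, 0).
Eigenvalues of H: -1.3028, 2.3028.
Eigenvalues have mixed signs, so H is indefinite -> x* is a saddle point.

saddle


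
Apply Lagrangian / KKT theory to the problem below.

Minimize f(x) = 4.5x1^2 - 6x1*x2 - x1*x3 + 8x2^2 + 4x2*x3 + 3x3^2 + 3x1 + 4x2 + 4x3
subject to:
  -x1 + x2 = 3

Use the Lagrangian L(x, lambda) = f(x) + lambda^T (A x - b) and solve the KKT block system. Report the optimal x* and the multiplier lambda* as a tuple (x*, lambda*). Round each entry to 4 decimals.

Form the Lagrangian:
  L(x, lambda) = (1/2) x^T Q x + c^T x + lambda^T (A x - b)
Stationarity (grad_x L = 0): Q x + c + A^T lambda = 0.
Primal feasibility: A x = b.

This gives the KKT block system:
  [ Q   A^T ] [ x     ]   [-c ]
  [ A    0  ] [ lambda ] = [ b ]

Solving the linear system:
  x*      = (-2.5217, 0.4783, -1.4058)
  lambda* = (-21.1594)
  f(x*)   = 26.1014

x* = (-2.5217, 0.4783, -1.4058), lambda* = (-21.1594)


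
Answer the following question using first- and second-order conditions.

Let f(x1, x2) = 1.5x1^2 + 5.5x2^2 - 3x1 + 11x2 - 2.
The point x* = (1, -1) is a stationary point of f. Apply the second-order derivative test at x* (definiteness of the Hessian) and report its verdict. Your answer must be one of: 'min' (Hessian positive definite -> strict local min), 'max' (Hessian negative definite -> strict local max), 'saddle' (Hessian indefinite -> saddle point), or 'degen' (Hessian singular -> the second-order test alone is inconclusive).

Compute the Hessian H = grad^2 f:
  H = [[3, 0], [0, 11]]
Verify stationarity: grad f(x*) = H x* + g = (0, 0).
Eigenvalues of H: 3, 11.
Both eigenvalues > 0, so H is positive definite -> x* is a strict local min.

min


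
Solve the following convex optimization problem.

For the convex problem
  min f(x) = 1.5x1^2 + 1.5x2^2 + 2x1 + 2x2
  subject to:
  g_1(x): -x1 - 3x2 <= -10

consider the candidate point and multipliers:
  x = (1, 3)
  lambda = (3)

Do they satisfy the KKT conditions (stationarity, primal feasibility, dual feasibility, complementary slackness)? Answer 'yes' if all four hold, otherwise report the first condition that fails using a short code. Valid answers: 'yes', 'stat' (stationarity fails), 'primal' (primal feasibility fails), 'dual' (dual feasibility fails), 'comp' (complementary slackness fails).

Gradient of f: grad f(x) = Q x + c = (5, 11)
Constraint values g_i(x) = a_i^T x - b_i:
  g_1((1, 3)) = 0
Stationarity residual: grad f(x) + sum_i lambda_i a_i = (2, 2)
  -> stationarity FAILS
Primal feasibility (all g_i <= 0): OK
Dual feasibility (all lambda_i >= 0): OK
Complementary slackness (lambda_i * g_i(x) = 0 for all i): OK

Verdict: the first failing condition is stationarity -> stat.

stat


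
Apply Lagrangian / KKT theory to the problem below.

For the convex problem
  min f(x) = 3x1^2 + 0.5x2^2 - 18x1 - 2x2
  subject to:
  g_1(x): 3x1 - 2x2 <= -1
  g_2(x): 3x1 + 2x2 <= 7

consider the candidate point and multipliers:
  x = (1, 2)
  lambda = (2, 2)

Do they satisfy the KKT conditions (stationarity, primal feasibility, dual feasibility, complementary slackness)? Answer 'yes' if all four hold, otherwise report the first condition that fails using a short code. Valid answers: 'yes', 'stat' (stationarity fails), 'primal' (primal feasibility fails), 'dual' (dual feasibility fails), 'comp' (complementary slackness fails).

Gradient of f: grad f(x) = Q x + c = (-12, 0)
Constraint values g_i(x) = a_i^T x - b_i:
  g_1((1, 2)) = 0
  g_2((1, 2)) = 0
Stationarity residual: grad f(x) + sum_i lambda_i a_i = (0, 0)
  -> stationarity OK
Primal feasibility (all g_i <= 0): OK
Dual feasibility (all lambda_i >= 0): OK
Complementary slackness (lambda_i * g_i(x) = 0 for all i): OK

Verdict: yes, KKT holds.

yes


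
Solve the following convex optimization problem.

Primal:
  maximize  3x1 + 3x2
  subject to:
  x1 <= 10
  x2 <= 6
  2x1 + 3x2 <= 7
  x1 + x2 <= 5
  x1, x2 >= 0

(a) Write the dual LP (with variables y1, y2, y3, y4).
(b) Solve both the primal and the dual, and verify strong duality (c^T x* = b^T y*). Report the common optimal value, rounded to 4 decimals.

The standard primal-dual pair for 'max c^T x s.t. A x <= b, x >= 0' is:
  Dual:  min b^T y  s.t.  A^T y >= c,  y >= 0.

So the dual LP is:
  minimize  10y1 + 6y2 + 7y3 + 5y4
  subject to:
    y1 + 2y3 + y4 >= 3
    y2 + 3y3 + y4 >= 3
    y1, y2, y3, y4 >= 0

Solving the primal: x* = (3.5, 0).
  primal value c^T x* = 10.5.
Solving the dual: y* = (0, 0, 1.5, 0).
  dual value b^T y* = 10.5.
Strong duality: c^T x* = b^T y*. Confirmed.

10.5


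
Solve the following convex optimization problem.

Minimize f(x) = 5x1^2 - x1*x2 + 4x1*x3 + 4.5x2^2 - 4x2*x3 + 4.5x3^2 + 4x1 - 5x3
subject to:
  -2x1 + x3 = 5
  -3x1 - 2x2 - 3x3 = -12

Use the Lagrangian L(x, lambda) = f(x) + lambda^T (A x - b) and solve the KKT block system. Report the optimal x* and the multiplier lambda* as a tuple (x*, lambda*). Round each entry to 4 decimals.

Form the Lagrangian:
  L(x, lambda) = (1/2) x^T Q x + c^T x + lambda^T (A x - b)
Stationarity (grad_x L = 0): Q x + c + A^T lambda = 0.
Primal feasibility: A x = b.

This gives the KKT block system:
  [ Q   A^T ] [ x     ]   [-c ]
  [ A    0  ] [ lambda ] = [ b ]

Solving the linear system:
  x*      = (-0.8248, 2.2114, 3.3505)
  lambda* = (-2.0223, 3.6626)
  f(x*)   = 17.0054

x* = (-0.8248, 2.2114, 3.3505), lambda* = (-2.0223, 3.6626)


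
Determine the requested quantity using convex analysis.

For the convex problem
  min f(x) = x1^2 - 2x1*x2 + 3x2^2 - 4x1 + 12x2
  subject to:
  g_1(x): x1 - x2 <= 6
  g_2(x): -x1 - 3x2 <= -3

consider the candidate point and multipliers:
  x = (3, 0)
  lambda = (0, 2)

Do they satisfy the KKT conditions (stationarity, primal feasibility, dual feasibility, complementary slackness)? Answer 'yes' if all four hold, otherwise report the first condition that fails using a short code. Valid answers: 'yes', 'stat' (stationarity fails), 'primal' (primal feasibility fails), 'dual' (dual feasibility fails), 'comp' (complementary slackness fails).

Gradient of f: grad f(x) = Q x + c = (2, 6)
Constraint values g_i(x) = a_i^T x - b_i:
  g_1((3, 0)) = -3
  g_2((3, 0)) = 0
Stationarity residual: grad f(x) + sum_i lambda_i a_i = (0, 0)
  -> stationarity OK
Primal feasibility (all g_i <= 0): OK
Dual feasibility (all lambda_i >= 0): OK
Complementary slackness (lambda_i * g_i(x) = 0 for all i): OK

Verdict: yes, KKT holds.

yes


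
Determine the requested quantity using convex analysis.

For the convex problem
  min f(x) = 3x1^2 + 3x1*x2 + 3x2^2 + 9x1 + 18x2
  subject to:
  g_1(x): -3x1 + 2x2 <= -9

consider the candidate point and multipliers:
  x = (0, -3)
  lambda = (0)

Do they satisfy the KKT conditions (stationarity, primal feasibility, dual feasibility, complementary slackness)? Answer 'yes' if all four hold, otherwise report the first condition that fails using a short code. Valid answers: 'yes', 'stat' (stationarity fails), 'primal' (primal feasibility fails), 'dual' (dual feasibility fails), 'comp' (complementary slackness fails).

Gradient of f: grad f(x) = Q x + c = (0, 0)
Constraint values g_i(x) = a_i^T x - b_i:
  g_1((0, -3)) = 3
Stationarity residual: grad f(x) + sum_i lambda_i a_i = (0, 0)
  -> stationarity OK
Primal feasibility (all g_i <= 0): FAILS
Dual feasibility (all lambda_i >= 0): OK
Complementary slackness (lambda_i * g_i(x) = 0 for all i): OK

Verdict: the first failing condition is primal_feasibility -> primal.

primal


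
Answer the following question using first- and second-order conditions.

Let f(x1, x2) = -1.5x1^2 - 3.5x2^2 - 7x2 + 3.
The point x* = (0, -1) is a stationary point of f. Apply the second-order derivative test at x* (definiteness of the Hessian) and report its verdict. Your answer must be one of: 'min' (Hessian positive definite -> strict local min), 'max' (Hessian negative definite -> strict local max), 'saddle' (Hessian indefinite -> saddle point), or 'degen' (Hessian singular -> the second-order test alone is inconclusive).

Compute the Hessian H = grad^2 f:
  H = [[-3, 0], [0, -7]]
Verify stationarity: grad f(x*) = H x* + g = (0, 0).
Eigenvalues of H: -7, -3.
Both eigenvalues < 0, so H is negative definite -> x* is a strict local max.

max


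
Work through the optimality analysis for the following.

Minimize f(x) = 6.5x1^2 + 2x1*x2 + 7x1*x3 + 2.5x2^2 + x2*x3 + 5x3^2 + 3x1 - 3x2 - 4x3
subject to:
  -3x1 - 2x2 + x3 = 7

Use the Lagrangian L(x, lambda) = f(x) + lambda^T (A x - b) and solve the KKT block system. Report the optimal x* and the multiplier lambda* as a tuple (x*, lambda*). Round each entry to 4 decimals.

Form the Lagrangian:
  L(x, lambda) = (1/2) x^T Q x + c^T x + lambda^T (A x - b)
Stationarity (grad_x L = 0): Q x + c + A^T lambda = 0.
Primal feasibility: A x = b.

This gives the KKT block system:
  [ Q   A^T ] [ x     ]   [-c ]
  [ A    0  ] [ lambda ] = [ b ]

Solving the linear system:
  x*      = (-1.7431, 0.0347, 1.8403)
  lambda* = (-2.2361)
  f(x*)   = 1.4792

x* = (-1.7431, 0.0347, 1.8403), lambda* = (-2.2361)


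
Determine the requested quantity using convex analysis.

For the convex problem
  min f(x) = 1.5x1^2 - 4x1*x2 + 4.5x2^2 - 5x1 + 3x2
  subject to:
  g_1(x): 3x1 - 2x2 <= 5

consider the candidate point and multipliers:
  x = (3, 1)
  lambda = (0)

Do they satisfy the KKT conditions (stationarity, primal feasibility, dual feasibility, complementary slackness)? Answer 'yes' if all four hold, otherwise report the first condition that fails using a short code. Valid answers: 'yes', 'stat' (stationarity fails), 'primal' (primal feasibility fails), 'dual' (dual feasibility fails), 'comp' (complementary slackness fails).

Gradient of f: grad f(x) = Q x + c = (0, 0)
Constraint values g_i(x) = a_i^T x - b_i:
  g_1((3, 1)) = 2
Stationarity residual: grad f(x) + sum_i lambda_i a_i = (0, 0)
  -> stationarity OK
Primal feasibility (all g_i <= 0): FAILS
Dual feasibility (all lambda_i >= 0): OK
Complementary slackness (lambda_i * g_i(x) = 0 for all i): OK

Verdict: the first failing condition is primal_feasibility -> primal.

primal


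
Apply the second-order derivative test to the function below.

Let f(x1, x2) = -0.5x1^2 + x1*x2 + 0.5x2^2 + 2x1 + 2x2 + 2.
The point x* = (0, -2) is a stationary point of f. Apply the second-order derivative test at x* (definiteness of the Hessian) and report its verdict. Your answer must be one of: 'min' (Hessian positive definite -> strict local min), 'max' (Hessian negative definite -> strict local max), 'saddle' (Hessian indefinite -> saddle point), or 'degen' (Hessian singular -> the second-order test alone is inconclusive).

Compute the Hessian H = grad^2 f:
  H = [[-1, 1], [1, 1]]
Verify stationarity: grad f(x*) = H x* + g = (0, 0).
Eigenvalues of H: -1.4142, 1.4142.
Eigenvalues have mixed signs, so H is indefinite -> x* is a saddle point.

saddle


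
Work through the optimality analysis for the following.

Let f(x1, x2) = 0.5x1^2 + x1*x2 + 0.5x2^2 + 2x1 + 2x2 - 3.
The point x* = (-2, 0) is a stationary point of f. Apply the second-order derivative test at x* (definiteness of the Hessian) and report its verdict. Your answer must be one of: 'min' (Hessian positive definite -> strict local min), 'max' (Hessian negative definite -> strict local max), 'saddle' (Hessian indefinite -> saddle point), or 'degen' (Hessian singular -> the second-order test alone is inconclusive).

Compute the Hessian H = grad^2 f:
  H = [[1, 1], [1, 1]]
Verify stationarity: grad f(x*) = H x* + g = (0, 0).
Eigenvalues of H: 0, 2.
H has a zero eigenvalue (singular; positive semidefinite but not definite), so H is neither positive definite, negative definite, nor indefinite. The second-order test alone is inconclusive -> degen.
(Indeed, f is constant along the null direction of H through x*, so x* is not a strict local extremum.)

degen


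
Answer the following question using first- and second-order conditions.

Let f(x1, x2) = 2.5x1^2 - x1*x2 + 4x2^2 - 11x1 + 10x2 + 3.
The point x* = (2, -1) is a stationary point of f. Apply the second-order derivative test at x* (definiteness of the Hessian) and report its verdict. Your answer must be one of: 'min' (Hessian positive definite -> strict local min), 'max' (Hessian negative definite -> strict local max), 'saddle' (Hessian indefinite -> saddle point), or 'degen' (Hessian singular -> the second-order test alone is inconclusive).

Compute the Hessian H = grad^2 f:
  H = [[5, -1], [-1, 8]]
Verify stationarity: grad f(x*) = H x* + g = (0, 0).
Eigenvalues of H: 4.6972, 8.3028.
Both eigenvalues > 0, so H is positive definite -> x* is a strict local min.

min


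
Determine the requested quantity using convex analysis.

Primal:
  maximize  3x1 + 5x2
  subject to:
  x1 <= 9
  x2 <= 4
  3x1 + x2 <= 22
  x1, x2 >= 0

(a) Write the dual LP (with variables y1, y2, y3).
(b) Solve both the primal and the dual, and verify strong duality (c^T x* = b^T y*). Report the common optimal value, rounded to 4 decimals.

The standard primal-dual pair for 'max c^T x s.t. A x <= b, x >= 0' is:
  Dual:  min b^T y  s.t.  A^T y >= c,  y >= 0.

So the dual LP is:
  minimize  9y1 + 4y2 + 22y3
  subject to:
    y1 + 3y3 >= 3
    y2 + y3 >= 5
    y1, y2, y3 >= 0

Solving the primal: x* = (6, 4).
  primal value c^T x* = 38.
Solving the dual: y* = (0, 4, 1).
  dual value b^T y* = 38.
Strong duality: c^T x* = b^T y*. Confirmed.

38


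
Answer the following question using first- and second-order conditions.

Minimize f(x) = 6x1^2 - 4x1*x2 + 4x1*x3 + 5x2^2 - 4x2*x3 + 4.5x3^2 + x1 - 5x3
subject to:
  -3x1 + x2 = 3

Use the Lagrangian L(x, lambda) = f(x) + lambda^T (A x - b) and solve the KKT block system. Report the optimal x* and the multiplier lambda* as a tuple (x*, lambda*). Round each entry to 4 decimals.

Form the Lagrangian:
  L(x, lambda) = (1/2) x^T Q x + c^T x + lambda^T (A x - b)
Stationarity (grad_x L = 0): Q x + c + A^T lambda = 0.
Primal feasibility: A x = b.

This gives the KKT block system:
  [ Q   A^T ] [ x     ]   [-c ]
  [ A    0  ] [ lambda ] = [ b ]

Solving the linear system:
  x*      = (-0.9013, 0.2962, 1.0878)
  lambda* = (-2.2163)
  f(x*)   = 0.1544

x* = (-0.9013, 0.2962, 1.0878), lambda* = (-2.2163)


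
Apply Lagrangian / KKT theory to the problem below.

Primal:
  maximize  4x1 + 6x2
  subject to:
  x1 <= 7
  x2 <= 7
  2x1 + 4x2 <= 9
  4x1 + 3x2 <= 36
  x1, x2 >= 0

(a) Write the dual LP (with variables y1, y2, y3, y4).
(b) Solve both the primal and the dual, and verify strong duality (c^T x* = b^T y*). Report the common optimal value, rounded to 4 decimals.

The standard primal-dual pair for 'max c^T x s.t. A x <= b, x >= 0' is:
  Dual:  min b^T y  s.t.  A^T y >= c,  y >= 0.

So the dual LP is:
  minimize  7y1 + 7y2 + 9y3 + 36y4
  subject to:
    y1 + 2y3 + 4y4 >= 4
    y2 + 4y3 + 3y4 >= 6
    y1, y2, y3, y4 >= 0

Solving the primal: x* = (4.5, 0).
  primal value c^T x* = 18.
Solving the dual: y* = (0, 0, 2, 0).
  dual value b^T y* = 18.
Strong duality: c^T x* = b^T y*. Confirmed.

18


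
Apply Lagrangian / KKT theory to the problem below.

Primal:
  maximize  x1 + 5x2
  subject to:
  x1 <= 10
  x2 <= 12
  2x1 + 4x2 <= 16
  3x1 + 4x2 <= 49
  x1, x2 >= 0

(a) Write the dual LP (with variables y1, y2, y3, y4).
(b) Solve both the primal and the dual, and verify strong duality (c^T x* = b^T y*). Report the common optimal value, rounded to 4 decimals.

The standard primal-dual pair for 'max c^T x s.t. A x <= b, x >= 0' is:
  Dual:  min b^T y  s.t.  A^T y >= c,  y >= 0.

So the dual LP is:
  minimize  10y1 + 12y2 + 16y3 + 49y4
  subject to:
    y1 + 2y3 + 3y4 >= 1
    y2 + 4y3 + 4y4 >= 5
    y1, y2, y3, y4 >= 0

Solving the primal: x* = (0, 4).
  primal value c^T x* = 20.
Solving the dual: y* = (0, 0, 1.25, 0).
  dual value b^T y* = 20.
Strong duality: c^T x* = b^T y*. Confirmed.

20


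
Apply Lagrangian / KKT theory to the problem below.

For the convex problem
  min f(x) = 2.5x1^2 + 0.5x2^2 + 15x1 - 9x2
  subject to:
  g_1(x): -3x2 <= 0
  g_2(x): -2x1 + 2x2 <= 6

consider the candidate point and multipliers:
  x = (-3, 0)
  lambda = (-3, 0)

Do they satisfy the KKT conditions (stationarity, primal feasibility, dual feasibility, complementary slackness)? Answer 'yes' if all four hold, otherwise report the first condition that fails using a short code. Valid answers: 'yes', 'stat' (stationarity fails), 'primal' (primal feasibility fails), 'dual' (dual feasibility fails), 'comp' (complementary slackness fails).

Gradient of f: grad f(x) = Q x + c = (0, -9)
Constraint values g_i(x) = a_i^T x - b_i:
  g_1((-3, 0)) = 0
  g_2((-3, 0)) = 0
Stationarity residual: grad f(x) + sum_i lambda_i a_i = (0, 0)
  -> stationarity OK
Primal feasibility (all g_i <= 0): OK
Dual feasibility (all lambda_i >= 0): FAILS
Complementary slackness (lambda_i * g_i(x) = 0 for all i): OK

Verdict: the first failing condition is dual_feasibility -> dual.

dual


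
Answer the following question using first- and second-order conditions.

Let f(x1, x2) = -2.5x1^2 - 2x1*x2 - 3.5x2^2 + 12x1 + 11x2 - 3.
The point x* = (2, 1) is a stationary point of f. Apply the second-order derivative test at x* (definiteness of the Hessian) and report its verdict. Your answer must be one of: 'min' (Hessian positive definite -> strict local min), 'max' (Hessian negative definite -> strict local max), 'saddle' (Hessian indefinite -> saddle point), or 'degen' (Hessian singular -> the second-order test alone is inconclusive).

Compute the Hessian H = grad^2 f:
  H = [[-5, -2], [-2, -7]]
Verify stationarity: grad f(x*) = H x* + g = (0, 0).
Eigenvalues of H: -8.2361, -3.7639.
Both eigenvalues < 0, so H is negative definite -> x* is a strict local max.

max


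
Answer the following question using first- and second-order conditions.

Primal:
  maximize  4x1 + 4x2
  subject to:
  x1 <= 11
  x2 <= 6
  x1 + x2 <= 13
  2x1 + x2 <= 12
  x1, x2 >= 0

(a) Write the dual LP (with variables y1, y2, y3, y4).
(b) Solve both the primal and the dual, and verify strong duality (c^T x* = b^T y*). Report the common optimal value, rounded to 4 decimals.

The standard primal-dual pair for 'max c^T x s.t. A x <= b, x >= 0' is:
  Dual:  min b^T y  s.t.  A^T y >= c,  y >= 0.

So the dual LP is:
  minimize  11y1 + 6y2 + 13y3 + 12y4
  subject to:
    y1 + y3 + 2y4 >= 4
    y2 + y3 + y4 >= 4
    y1, y2, y3, y4 >= 0

Solving the primal: x* = (3, 6).
  primal value c^T x* = 36.
Solving the dual: y* = (0, 2, 0, 2).
  dual value b^T y* = 36.
Strong duality: c^T x* = b^T y*. Confirmed.

36


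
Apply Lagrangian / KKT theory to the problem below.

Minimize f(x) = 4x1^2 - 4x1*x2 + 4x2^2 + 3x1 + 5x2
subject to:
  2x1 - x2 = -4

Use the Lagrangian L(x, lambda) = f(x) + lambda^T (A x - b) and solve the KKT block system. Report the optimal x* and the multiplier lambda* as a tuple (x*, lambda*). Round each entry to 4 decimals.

Form the Lagrangian:
  L(x, lambda) = (1/2) x^T Q x + c^T x + lambda^T (A x - b)
Stationarity (grad_x L = 0): Q x + c + A^T lambda = 0.
Primal feasibility: A x = b.

This gives the KKT block system:
  [ Q   A^T ] [ x     ]   [-c ]
  [ A    0  ] [ lambda ] = [ b ]

Solving the linear system:
  x*      = (-2.5417, -1.0833)
  lambda* = (6.5)
  f(x*)   = 6.4792

x* = (-2.5417, -1.0833), lambda* = (6.5)


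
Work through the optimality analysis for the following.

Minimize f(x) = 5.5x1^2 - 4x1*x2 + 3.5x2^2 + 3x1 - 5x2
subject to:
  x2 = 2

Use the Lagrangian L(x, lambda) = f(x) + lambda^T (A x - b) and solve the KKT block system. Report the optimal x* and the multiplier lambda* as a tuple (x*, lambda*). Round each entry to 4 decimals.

Form the Lagrangian:
  L(x, lambda) = (1/2) x^T Q x + c^T x + lambda^T (A x - b)
Stationarity (grad_x L = 0): Q x + c + A^T lambda = 0.
Primal feasibility: A x = b.

This gives the KKT block system:
  [ Q   A^T ] [ x     ]   [-c ]
  [ A    0  ] [ lambda ] = [ b ]

Solving the linear system:
  x*      = (0.4545, 2)
  lambda* = (-7.1818)
  f(x*)   = 2.8636

x* = (0.4545, 2), lambda* = (-7.1818)


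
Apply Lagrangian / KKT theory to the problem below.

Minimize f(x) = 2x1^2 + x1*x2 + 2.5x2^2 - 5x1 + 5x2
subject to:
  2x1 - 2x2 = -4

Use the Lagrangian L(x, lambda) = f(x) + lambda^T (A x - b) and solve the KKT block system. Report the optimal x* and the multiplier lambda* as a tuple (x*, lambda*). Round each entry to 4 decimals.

Form the Lagrangian:
  L(x, lambda) = (1/2) x^T Q x + c^T x + lambda^T (A x - b)
Stationarity (grad_x L = 0): Q x + c + A^T lambda = 0.
Primal feasibility: A x = b.

This gives the KKT block system:
  [ Q   A^T ] [ x     ]   [-c ]
  [ A    0  ] [ lambda ] = [ b ]

Solving the linear system:
  x*      = (-1.0909, 0.9091)
  lambda* = (4.2273)
  f(x*)   = 13.4545

x* = (-1.0909, 0.9091), lambda* = (4.2273)


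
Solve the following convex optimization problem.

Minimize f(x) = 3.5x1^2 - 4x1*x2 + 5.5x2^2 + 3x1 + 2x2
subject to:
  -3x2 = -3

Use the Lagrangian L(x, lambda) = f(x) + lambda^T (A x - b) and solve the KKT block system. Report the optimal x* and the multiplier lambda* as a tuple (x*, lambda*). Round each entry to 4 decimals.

Form the Lagrangian:
  L(x, lambda) = (1/2) x^T Q x + c^T x + lambda^T (A x - b)
Stationarity (grad_x L = 0): Q x + c + A^T lambda = 0.
Primal feasibility: A x = b.

This gives the KKT block system:
  [ Q   A^T ] [ x     ]   [-c ]
  [ A    0  ] [ lambda ] = [ b ]

Solving the linear system:
  x*      = (0.1429, 1)
  lambda* = (4.1429)
  f(x*)   = 7.4286

x* = (0.1429, 1), lambda* = (4.1429)


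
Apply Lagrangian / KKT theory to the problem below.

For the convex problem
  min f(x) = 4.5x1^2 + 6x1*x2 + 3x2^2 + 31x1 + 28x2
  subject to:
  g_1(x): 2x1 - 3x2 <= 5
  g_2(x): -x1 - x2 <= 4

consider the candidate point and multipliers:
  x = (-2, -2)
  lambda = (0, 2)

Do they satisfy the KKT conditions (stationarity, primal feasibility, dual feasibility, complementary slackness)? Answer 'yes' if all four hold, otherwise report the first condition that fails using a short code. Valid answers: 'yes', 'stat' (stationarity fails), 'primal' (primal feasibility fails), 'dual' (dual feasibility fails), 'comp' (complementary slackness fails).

Gradient of f: grad f(x) = Q x + c = (1, 4)
Constraint values g_i(x) = a_i^T x - b_i:
  g_1((-2, -2)) = -3
  g_2((-2, -2)) = 0
Stationarity residual: grad f(x) + sum_i lambda_i a_i = (-1, 2)
  -> stationarity FAILS
Primal feasibility (all g_i <= 0): OK
Dual feasibility (all lambda_i >= 0): OK
Complementary slackness (lambda_i * g_i(x) = 0 for all i): OK

Verdict: the first failing condition is stationarity -> stat.

stat


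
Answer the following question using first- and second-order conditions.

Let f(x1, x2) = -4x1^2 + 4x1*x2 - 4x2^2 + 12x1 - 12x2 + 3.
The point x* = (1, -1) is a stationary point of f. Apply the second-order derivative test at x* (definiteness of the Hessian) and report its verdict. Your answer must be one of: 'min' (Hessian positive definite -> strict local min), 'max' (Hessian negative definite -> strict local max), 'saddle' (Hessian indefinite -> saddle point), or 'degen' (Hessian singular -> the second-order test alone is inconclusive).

Compute the Hessian H = grad^2 f:
  H = [[-8, 4], [4, -8]]
Verify stationarity: grad f(x*) = H x* + g = (0, 0).
Eigenvalues of H: -12, -4.
Both eigenvalues < 0, so H is negative definite -> x* is a strict local max.

max


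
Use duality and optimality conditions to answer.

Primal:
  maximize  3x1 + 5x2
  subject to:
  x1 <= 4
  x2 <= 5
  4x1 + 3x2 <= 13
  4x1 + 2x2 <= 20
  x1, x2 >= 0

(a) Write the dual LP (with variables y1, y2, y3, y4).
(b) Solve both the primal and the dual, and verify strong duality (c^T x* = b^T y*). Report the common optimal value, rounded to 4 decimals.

The standard primal-dual pair for 'max c^T x s.t. A x <= b, x >= 0' is:
  Dual:  min b^T y  s.t.  A^T y >= c,  y >= 0.

So the dual LP is:
  minimize  4y1 + 5y2 + 13y3 + 20y4
  subject to:
    y1 + 4y3 + 4y4 >= 3
    y2 + 3y3 + 2y4 >= 5
    y1, y2, y3, y4 >= 0

Solving the primal: x* = (0, 4.3333).
  primal value c^T x* = 21.6667.
Solving the dual: y* = (0, 0, 1.6667, 0).
  dual value b^T y* = 21.6667.
Strong duality: c^T x* = b^T y*. Confirmed.

21.6667


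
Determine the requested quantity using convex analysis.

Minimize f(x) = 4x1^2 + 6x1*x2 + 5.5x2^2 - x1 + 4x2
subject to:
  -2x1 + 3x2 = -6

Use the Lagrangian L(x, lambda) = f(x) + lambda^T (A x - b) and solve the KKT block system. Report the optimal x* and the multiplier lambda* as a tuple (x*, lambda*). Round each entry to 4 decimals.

Form the Lagrangian:
  L(x, lambda) = (1/2) x^T Q x + c^T x + lambda^T (A x - b)
Stationarity (grad_x L = 0): Q x + c + A^T lambda = 0.
Primal feasibility: A x = b.

This gives the KKT block system:
  [ Q   A^T ] [ x     ]   [-c ]
  [ A    0  ] [ lambda ] = [ b ]

Solving the linear system:
  x*      = (1.1968, -1.2021)
  lambda* = (0.6809)
  f(x*)   = -0.9601

x* = (1.1968, -1.2021), lambda* = (0.6809)


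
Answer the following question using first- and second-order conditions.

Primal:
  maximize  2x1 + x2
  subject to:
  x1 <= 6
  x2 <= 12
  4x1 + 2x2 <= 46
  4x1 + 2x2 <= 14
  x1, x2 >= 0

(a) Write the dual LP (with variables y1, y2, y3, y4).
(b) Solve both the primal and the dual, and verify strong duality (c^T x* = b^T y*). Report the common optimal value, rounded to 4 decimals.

The standard primal-dual pair for 'max c^T x s.t. A x <= b, x >= 0' is:
  Dual:  min b^T y  s.t.  A^T y >= c,  y >= 0.

So the dual LP is:
  minimize  6y1 + 12y2 + 46y3 + 14y4
  subject to:
    y1 + 4y3 + 4y4 >= 2
    y2 + 2y3 + 2y4 >= 1
    y1, y2, y3, y4 >= 0

Solving the primal: x* = (3.5, 0).
  primal value c^T x* = 7.
Solving the dual: y* = (0, 0, 0, 0.5).
  dual value b^T y* = 7.
Strong duality: c^T x* = b^T y*. Confirmed.

7


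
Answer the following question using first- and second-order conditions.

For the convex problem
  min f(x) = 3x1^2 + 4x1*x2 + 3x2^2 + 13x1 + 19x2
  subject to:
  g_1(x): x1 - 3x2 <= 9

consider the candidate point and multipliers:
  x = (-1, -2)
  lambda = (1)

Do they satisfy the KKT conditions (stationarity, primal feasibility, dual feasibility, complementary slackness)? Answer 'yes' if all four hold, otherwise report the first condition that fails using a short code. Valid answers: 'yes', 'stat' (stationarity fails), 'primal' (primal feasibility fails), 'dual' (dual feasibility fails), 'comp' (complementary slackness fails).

Gradient of f: grad f(x) = Q x + c = (-1, 3)
Constraint values g_i(x) = a_i^T x - b_i:
  g_1((-1, -2)) = -4
Stationarity residual: grad f(x) + sum_i lambda_i a_i = (0, 0)
  -> stationarity OK
Primal feasibility (all g_i <= 0): OK
Dual feasibility (all lambda_i >= 0): OK
Complementary slackness (lambda_i * g_i(x) = 0 for all i): FAILS

Verdict: the first failing condition is complementary_slackness -> comp.

comp


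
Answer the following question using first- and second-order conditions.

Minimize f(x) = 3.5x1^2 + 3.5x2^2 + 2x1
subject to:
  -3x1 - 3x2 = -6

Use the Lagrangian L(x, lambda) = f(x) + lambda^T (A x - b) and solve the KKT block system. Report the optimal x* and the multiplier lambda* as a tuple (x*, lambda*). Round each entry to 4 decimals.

Form the Lagrangian:
  L(x, lambda) = (1/2) x^T Q x + c^T x + lambda^T (A x - b)
Stationarity (grad_x L = 0): Q x + c + A^T lambda = 0.
Primal feasibility: A x = b.

This gives the KKT block system:
  [ Q   A^T ] [ x     ]   [-c ]
  [ A    0  ] [ lambda ] = [ b ]

Solving the linear system:
  x*      = (0.8571, 1.1429)
  lambda* = (2.6667)
  f(x*)   = 8.8571

x* = (0.8571, 1.1429), lambda* = (2.6667)


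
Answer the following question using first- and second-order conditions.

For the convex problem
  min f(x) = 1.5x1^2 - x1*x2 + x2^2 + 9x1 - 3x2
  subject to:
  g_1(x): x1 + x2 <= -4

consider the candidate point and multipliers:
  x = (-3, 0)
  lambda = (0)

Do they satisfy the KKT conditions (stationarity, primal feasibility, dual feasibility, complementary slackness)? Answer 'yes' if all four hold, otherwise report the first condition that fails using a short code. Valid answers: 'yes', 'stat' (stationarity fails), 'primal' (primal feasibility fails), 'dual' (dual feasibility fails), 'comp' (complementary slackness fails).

Gradient of f: grad f(x) = Q x + c = (0, 0)
Constraint values g_i(x) = a_i^T x - b_i:
  g_1((-3, 0)) = 1
Stationarity residual: grad f(x) + sum_i lambda_i a_i = (0, 0)
  -> stationarity OK
Primal feasibility (all g_i <= 0): FAILS
Dual feasibility (all lambda_i >= 0): OK
Complementary slackness (lambda_i * g_i(x) = 0 for all i): OK

Verdict: the first failing condition is primal_feasibility -> primal.

primal


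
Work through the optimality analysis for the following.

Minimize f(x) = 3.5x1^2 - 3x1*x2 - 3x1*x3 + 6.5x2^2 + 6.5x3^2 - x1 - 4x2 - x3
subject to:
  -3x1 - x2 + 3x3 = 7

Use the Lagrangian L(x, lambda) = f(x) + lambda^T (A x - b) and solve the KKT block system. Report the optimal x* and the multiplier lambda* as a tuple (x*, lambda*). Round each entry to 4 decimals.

Form the Lagrangian:
  L(x, lambda) = (1/2) x^T Q x + c^T x + lambda^T (A x - b)
Stationarity (grad_x L = 0): Q x + c + A^T lambda = 0.
Primal feasibility: A x = b.

This gives the KKT block system:
  [ Q   A^T ] [ x     ]   [-c ]
  [ A    0  ] [ lambda ] = [ b ]

Solving the linear system:
  x*      = (-1.5151, -0.365, 0.6965)
  lambda* = (-4.2001)
  f(x*)   = 15.8397

x* = (-1.5151, -0.365, 0.6965), lambda* = (-4.2001)


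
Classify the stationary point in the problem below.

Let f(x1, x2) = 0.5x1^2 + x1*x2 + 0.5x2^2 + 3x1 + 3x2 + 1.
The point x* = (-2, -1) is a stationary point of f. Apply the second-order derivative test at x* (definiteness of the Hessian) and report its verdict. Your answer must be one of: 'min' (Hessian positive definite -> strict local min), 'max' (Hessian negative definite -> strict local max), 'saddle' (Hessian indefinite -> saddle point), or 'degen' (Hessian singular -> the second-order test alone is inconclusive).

Compute the Hessian H = grad^2 f:
  H = [[1, 1], [1, 1]]
Verify stationarity: grad f(x*) = H x* + g = (0, 0).
Eigenvalues of H: 0, 2.
H has a zero eigenvalue (singular; positive semidefinite but not definite), so H is neither positive definite, negative definite, nor indefinite. The second-order test alone is inconclusive -> degen.
(Indeed, f is constant along the null direction of H through x*, so x* is not a strict local extremum.)

degen


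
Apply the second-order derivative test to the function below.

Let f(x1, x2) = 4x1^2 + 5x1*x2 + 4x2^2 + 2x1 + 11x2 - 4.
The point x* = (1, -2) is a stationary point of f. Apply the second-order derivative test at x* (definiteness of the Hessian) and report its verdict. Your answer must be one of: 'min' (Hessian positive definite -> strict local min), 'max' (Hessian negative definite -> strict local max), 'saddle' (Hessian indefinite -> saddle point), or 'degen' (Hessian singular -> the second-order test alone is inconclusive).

Compute the Hessian H = grad^2 f:
  H = [[8, 5], [5, 8]]
Verify stationarity: grad f(x*) = H x* + g = (0, 0).
Eigenvalues of H: 3, 13.
Both eigenvalues > 0, so H is positive definite -> x* is a strict local min.

min


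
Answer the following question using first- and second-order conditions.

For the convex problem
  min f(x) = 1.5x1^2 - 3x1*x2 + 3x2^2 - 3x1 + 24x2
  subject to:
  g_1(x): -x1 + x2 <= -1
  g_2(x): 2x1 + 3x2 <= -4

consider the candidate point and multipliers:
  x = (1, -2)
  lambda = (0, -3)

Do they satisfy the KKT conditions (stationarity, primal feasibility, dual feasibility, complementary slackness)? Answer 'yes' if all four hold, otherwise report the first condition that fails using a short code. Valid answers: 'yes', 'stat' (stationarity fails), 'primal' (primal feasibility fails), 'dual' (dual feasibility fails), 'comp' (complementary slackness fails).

Gradient of f: grad f(x) = Q x + c = (6, 9)
Constraint values g_i(x) = a_i^T x - b_i:
  g_1((1, -2)) = -2
  g_2((1, -2)) = 0
Stationarity residual: grad f(x) + sum_i lambda_i a_i = (0, 0)
  -> stationarity OK
Primal feasibility (all g_i <= 0): OK
Dual feasibility (all lambda_i >= 0): FAILS
Complementary slackness (lambda_i * g_i(x) = 0 for all i): OK

Verdict: the first failing condition is dual_feasibility -> dual.

dual


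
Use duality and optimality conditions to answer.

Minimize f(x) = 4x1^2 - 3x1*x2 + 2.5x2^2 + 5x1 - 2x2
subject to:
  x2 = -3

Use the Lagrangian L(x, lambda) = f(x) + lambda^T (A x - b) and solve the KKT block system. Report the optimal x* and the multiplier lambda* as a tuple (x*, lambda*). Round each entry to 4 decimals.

Form the Lagrangian:
  L(x, lambda) = (1/2) x^T Q x + c^T x + lambda^T (A x - b)
Stationarity (grad_x L = 0): Q x + c + A^T lambda = 0.
Primal feasibility: A x = b.

This gives the KKT block system:
  [ Q   A^T ] [ x     ]   [-c ]
  [ A    0  ] [ lambda ] = [ b ]

Solving the linear system:
  x*      = (-1.75, -3)
  lambda* = (11.75)
  f(x*)   = 16.25

x* = (-1.75, -3), lambda* = (11.75)


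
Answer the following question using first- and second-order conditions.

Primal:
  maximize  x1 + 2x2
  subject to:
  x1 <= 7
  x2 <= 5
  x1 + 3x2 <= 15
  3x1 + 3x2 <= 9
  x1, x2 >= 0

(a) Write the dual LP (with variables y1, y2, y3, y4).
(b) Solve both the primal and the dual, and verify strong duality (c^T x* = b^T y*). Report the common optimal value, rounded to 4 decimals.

The standard primal-dual pair for 'max c^T x s.t. A x <= b, x >= 0' is:
  Dual:  min b^T y  s.t.  A^T y >= c,  y >= 0.

So the dual LP is:
  minimize  7y1 + 5y2 + 15y3 + 9y4
  subject to:
    y1 + y3 + 3y4 >= 1
    y2 + 3y3 + 3y4 >= 2
    y1, y2, y3, y4 >= 0

Solving the primal: x* = (0, 3).
  primal value c^T x* = 6.
Solving the dual: y* = (0, 0, 0, 0.6667).
  dual value b^T y* = 6.
Strong duality: c^T x* = b^T y*. Confirmed.

6


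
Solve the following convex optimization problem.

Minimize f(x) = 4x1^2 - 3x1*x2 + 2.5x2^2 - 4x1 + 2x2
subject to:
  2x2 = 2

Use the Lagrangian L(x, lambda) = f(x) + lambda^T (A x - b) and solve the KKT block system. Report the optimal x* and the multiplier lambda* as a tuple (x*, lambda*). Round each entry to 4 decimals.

Form the Lagrangian:
  L(x, lambda) = (1/2) x^T Q x + c^T x + lambda^T (A x - b)
Stationarity (grad_x L = 0): Q x + c + A^T lambda = 0.
Primal feasibility: A x = b.

This gives the KKT block system:
  [ Q   A^T ] [ x     ]   [-c ]
  [ A    0  ] [ lambda ] = [ b ]

Solving the linear system:
  x*      = (0.875, 1)
  lambda* = (-2.1875)
  f(x*)   = 1.4375

x* = (0.875, 1), lambda* = (-2.1875)


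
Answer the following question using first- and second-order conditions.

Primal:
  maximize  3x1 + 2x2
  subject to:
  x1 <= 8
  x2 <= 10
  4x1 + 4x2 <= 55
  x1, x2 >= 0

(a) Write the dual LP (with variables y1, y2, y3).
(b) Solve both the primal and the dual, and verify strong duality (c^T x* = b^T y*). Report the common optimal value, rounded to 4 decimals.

The standard primal-dual pair for 'max c^T x s.t. A x <= b, x >= 0' is:
  Dual:  min b^T y  s.t.  A^T y >= c,  y >= 0.

So the dual LP is:
  minimize  8y1 + 10y2 + 55y3
  subject to:
    y1 + 4y3 >= 3
    y2 + 4y3 >= 2
    y1, y2, y3 >= 0

Solving the primal: x* = (8, 5.75).
  primal value c^T x* = 35.5.
Solving the dual: y* = (1, 0, 0.5).
  dual value b^T y* = 35.5.
Strong duality: c^T x* = b^T y*. Confirmed.

35.5


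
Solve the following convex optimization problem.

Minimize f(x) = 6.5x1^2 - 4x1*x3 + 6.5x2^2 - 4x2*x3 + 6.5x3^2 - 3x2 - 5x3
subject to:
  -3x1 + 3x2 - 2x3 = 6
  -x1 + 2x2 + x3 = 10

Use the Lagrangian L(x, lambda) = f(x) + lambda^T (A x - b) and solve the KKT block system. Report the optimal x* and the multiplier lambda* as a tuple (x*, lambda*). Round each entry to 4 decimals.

Form the Lagrangian:
  L(x, lambda) = (1/2) x^T Q x + c^T x + lambda^T (A x - b)
Stationarity (grad_x L = 0): Q x + c + A^T lambda = 0.
Primal feasibility: A x = b.

This gives the KKT block system:
  [ Q   A^T ] [ x     ]   [-c ]
  [ A    0  ] [ lambda ] = [ b ]

Solving the linear system:
  x*      = (-0.3189, 3.4865, 2.7081)
  lambda* = (0.5113, -16.5128)
  f(x*)   = 69.03

x* = (-0.3189, 3.4865, 2.7081), lambda* = (0.5113, -16.5128)
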